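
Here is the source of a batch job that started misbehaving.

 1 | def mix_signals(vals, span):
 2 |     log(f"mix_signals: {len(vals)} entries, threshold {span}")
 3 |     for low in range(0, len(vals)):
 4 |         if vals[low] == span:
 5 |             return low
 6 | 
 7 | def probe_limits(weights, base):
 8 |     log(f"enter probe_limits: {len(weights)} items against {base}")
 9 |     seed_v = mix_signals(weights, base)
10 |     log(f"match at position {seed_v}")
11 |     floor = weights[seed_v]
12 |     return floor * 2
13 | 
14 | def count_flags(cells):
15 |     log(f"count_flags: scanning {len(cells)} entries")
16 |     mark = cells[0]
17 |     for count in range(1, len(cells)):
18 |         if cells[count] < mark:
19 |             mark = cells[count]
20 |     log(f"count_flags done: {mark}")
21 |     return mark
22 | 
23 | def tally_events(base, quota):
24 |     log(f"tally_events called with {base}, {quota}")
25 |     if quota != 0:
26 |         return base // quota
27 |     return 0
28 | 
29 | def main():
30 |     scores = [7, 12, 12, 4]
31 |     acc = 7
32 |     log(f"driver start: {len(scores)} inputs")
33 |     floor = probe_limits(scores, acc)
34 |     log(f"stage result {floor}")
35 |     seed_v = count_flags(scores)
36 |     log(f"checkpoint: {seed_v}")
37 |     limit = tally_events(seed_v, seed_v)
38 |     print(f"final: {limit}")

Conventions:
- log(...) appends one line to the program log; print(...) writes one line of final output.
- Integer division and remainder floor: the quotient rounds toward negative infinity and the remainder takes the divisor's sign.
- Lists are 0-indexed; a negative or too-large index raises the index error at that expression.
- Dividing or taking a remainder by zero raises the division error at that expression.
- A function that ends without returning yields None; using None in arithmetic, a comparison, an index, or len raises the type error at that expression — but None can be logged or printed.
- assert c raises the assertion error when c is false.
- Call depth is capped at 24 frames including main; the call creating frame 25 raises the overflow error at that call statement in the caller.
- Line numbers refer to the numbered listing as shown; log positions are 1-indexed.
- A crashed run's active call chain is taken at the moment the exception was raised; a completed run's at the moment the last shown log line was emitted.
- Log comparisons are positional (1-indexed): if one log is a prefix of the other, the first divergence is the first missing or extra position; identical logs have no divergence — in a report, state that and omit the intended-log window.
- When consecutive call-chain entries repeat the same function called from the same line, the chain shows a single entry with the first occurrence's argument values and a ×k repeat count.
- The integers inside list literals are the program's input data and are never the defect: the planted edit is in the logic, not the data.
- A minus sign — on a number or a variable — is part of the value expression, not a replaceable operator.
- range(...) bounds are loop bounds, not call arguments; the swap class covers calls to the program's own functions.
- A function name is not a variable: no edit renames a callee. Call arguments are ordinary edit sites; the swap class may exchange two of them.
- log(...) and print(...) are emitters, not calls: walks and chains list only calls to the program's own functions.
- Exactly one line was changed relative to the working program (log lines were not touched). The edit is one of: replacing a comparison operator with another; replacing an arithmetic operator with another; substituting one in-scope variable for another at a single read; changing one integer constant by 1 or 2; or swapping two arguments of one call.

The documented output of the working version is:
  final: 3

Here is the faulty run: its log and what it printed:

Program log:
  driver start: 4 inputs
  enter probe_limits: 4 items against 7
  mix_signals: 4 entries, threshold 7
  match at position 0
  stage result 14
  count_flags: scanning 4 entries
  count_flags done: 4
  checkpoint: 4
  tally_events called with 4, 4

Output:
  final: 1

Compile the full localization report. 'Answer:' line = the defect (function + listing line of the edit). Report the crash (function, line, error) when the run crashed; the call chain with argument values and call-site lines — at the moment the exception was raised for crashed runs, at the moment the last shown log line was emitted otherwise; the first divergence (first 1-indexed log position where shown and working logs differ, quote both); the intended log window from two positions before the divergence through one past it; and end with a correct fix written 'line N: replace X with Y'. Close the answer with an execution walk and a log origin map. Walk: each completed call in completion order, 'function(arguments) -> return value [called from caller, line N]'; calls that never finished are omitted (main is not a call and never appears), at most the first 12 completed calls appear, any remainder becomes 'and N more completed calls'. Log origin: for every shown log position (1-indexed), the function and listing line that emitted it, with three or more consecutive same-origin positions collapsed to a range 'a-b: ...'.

Answer: the defect is in main at line 37.
The tell: At log position 9 the runs split — shown 'tally_events called with 4, 4', but the working version logs 'tally_events called with 14, 4'.
Call chain: main -> tally_events(4, 4) (called at line 37).
First divergence: position 9 — the shown line 'tally_events called with 4, 4' should read 'tally_events called with 14, 4'.
Intended log window:
  7: count_flags done: 4
  8: checkpoint: 4
  9: tally_events called with 14, 4
Execution walk:
  mix_signals([7, 12, 12, 4], 7) -> 0  [called from probe_limits, line 9]
  probe_limits([7, 12, 12, 4], 7) -> 14  [called from main, line 33]
  count_flags([7, 12, 12, 4]) -> 4  [called from main, line 35]
  tally_events(4, 4) -> 1  [called from main, line 37]
Log origins:
  1: logged in main at line 32
  2: logged in probe_limits at line 8
  3: logged in mix_signals at line 2
  4: logged in probe_limits at line 10
  5: logged in main at line 34
  6: logged in count_flags at line 15
  7: logged in count_flags at line 20
  8: logged in main at line 36
  9: logged in tally_events at line 24
A correct fix: line 37: replace `tally_events(seed_v, seed_v)` with `tally_events(floor, seed_v)`.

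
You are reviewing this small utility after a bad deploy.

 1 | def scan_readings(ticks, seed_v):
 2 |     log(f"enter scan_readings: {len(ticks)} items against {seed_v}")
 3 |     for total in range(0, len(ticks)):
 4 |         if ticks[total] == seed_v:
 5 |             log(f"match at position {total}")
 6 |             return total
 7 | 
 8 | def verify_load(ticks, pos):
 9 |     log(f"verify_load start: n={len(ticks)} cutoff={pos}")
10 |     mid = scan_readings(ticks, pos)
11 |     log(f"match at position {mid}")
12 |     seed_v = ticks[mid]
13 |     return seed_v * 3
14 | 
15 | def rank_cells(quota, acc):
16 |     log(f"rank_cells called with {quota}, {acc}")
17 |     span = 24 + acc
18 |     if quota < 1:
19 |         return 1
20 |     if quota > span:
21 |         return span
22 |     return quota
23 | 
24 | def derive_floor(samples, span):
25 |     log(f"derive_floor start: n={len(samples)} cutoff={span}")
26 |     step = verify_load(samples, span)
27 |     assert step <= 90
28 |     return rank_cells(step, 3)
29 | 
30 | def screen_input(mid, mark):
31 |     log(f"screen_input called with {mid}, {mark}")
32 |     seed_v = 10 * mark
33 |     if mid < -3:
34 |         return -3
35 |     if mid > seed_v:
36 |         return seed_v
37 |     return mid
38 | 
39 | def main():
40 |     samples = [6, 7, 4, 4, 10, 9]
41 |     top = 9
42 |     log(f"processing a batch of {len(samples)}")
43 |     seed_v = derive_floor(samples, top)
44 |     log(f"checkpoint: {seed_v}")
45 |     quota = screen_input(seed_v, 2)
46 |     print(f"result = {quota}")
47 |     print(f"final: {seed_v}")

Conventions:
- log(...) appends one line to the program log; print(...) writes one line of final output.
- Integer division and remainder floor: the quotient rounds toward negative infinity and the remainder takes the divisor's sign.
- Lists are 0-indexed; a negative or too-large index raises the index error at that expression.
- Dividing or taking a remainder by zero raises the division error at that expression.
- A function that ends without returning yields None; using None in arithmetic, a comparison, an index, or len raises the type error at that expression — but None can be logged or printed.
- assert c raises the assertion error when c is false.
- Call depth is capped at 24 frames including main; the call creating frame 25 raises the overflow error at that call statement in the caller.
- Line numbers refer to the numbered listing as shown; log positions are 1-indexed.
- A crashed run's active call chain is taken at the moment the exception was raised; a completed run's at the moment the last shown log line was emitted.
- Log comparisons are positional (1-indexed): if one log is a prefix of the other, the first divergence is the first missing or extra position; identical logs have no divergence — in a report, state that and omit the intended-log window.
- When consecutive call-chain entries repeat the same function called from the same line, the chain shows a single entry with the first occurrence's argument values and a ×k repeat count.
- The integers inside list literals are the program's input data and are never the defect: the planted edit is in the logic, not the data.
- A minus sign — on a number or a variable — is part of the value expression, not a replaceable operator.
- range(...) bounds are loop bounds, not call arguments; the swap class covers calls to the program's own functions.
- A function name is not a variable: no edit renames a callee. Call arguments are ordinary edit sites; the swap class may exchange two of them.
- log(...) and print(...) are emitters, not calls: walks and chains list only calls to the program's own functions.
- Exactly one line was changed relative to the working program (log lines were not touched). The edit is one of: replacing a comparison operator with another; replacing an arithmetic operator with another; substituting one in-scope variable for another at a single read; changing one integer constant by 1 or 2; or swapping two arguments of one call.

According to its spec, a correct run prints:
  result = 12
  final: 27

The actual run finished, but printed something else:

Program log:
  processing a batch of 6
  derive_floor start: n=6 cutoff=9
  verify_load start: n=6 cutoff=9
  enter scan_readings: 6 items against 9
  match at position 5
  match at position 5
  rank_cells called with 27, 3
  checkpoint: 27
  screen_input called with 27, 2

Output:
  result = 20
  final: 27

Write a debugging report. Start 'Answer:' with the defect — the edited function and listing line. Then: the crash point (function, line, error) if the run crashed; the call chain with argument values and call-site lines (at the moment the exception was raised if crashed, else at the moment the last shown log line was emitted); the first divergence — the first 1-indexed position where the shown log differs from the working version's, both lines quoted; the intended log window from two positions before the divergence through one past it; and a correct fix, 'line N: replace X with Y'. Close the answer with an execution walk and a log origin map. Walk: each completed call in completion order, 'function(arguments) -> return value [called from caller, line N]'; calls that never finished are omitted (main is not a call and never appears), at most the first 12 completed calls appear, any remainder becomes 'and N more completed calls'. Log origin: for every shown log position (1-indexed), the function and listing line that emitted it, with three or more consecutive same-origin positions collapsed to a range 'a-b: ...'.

Answer: the defect is in screen_input at line 32.
The tell: No log line changed; the fault shows up purely in the output.
Call chain: main -> screen_input(27, 2) (called at line 45).
First divergence: there is none — every log position agrees.
Execution walk:
  scan_readings([6, 7, 4, 4, 10, 9], 9) -> 5  [called from verify_load, line 10]
  verify_load([6, 7, 4, 4, 10, 9], 9) -> 27  [called from derive_floor, line 26]
  rank_cells(27, 3) -> 27  [called from derive_floor, line 28]
  derive_floor([6, 7, 4, 4, 10, 9], 9) -> 27  [called from main, line 43]
  screen_input(27, 2) -> 20  [called from main, line 45]
Log origins:
  1: logged in main at line 42
  2: logged in derive_floor at line 25
  3: logged in verify_load at line 9
  4: logged in scan_readings at line 2
  5: logged in scan_readings at line 5
  6: logged in verify_load at line 11
  7: logged in rank_cells at line 16
  8: logged in main at line 44
  9: logged in screen_input at line 31
A correct fix: line 32: replace `*` with `+`.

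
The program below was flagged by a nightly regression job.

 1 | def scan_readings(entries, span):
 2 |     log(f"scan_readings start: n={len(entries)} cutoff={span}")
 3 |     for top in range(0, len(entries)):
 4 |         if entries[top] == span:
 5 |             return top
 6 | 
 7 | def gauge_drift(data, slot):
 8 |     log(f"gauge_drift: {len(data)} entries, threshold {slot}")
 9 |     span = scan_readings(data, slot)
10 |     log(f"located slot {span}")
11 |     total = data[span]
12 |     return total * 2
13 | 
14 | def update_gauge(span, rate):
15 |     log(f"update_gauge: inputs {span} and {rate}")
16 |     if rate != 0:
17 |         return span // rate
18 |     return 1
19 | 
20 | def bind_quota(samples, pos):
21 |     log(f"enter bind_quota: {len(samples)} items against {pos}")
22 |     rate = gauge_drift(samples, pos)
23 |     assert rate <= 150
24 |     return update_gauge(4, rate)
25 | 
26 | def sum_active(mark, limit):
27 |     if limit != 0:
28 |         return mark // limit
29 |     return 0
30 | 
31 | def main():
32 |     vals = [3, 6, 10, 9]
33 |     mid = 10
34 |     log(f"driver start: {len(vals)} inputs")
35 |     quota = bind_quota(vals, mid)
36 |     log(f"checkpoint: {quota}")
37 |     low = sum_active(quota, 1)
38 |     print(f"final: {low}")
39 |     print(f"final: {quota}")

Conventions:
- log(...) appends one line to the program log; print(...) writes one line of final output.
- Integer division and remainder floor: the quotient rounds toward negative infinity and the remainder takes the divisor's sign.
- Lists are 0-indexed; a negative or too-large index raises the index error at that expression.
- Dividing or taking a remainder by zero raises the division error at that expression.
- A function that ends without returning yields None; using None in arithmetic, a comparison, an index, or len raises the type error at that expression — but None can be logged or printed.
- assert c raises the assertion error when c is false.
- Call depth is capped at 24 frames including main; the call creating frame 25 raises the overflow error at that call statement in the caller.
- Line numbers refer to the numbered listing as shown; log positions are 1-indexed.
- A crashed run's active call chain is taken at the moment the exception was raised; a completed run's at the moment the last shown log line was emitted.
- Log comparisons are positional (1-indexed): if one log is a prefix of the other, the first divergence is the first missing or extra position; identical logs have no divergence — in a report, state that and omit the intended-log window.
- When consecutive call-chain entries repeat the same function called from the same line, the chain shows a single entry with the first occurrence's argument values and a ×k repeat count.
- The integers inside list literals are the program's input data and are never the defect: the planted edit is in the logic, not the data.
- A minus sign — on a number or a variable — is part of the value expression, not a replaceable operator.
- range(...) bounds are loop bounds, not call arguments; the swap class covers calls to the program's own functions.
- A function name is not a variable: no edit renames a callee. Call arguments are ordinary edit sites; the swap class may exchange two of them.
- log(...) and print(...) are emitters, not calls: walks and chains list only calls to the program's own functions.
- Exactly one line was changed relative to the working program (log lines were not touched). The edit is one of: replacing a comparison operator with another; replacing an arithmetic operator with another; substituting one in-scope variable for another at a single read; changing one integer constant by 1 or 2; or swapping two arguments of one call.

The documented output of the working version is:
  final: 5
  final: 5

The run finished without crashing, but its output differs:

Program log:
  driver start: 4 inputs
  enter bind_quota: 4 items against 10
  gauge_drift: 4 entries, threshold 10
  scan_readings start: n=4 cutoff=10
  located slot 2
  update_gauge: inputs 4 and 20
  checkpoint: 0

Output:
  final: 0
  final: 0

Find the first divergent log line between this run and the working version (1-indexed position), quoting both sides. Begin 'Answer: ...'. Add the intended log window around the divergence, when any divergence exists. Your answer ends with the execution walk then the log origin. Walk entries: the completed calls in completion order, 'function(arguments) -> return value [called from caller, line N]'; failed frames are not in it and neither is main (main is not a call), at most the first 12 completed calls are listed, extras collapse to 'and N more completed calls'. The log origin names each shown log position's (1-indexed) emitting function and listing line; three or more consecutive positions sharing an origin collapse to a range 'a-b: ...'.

Answer: position 6 — shown 'update_gauge: inputs 4 and 20', intended 'update_gauge: inputs 20 and 4'.
Intended log window:
  4: scan_readings start: n=4 cutoff=10
  5: located slot 2
  6: update_gauge: inputs 20 and 4
  7: checkpoint: 5
Execution walk:
  scan_readings([3, 6, 10, 9], 10) -> 2  [called from gauge_drift, line 9]
  gauge_drift([3, 6, 10, 9], 10) -> 20  [called from bind_quota, line 22]
  update_gauge(4, 20) -> 0  [called from bind_quota, line 24]
  bind_quota([3, 6, 10, 9], 10) -> 0  [called from main, line 35]
  sum_active(0, 1) -> 0  [called from main, line 37]
Origin of each log line:
  1: emitted by main (line 34)
  2: emitted by bind_quota (line 21)
  3: emitted by gauge_drift (line 8)
  4: emitted by scan_readings (line 2)
  5: emitted by gauge_drift (line 10)
  6: emitted by update_gauge (line 15)
  7: emitted by main (line 36)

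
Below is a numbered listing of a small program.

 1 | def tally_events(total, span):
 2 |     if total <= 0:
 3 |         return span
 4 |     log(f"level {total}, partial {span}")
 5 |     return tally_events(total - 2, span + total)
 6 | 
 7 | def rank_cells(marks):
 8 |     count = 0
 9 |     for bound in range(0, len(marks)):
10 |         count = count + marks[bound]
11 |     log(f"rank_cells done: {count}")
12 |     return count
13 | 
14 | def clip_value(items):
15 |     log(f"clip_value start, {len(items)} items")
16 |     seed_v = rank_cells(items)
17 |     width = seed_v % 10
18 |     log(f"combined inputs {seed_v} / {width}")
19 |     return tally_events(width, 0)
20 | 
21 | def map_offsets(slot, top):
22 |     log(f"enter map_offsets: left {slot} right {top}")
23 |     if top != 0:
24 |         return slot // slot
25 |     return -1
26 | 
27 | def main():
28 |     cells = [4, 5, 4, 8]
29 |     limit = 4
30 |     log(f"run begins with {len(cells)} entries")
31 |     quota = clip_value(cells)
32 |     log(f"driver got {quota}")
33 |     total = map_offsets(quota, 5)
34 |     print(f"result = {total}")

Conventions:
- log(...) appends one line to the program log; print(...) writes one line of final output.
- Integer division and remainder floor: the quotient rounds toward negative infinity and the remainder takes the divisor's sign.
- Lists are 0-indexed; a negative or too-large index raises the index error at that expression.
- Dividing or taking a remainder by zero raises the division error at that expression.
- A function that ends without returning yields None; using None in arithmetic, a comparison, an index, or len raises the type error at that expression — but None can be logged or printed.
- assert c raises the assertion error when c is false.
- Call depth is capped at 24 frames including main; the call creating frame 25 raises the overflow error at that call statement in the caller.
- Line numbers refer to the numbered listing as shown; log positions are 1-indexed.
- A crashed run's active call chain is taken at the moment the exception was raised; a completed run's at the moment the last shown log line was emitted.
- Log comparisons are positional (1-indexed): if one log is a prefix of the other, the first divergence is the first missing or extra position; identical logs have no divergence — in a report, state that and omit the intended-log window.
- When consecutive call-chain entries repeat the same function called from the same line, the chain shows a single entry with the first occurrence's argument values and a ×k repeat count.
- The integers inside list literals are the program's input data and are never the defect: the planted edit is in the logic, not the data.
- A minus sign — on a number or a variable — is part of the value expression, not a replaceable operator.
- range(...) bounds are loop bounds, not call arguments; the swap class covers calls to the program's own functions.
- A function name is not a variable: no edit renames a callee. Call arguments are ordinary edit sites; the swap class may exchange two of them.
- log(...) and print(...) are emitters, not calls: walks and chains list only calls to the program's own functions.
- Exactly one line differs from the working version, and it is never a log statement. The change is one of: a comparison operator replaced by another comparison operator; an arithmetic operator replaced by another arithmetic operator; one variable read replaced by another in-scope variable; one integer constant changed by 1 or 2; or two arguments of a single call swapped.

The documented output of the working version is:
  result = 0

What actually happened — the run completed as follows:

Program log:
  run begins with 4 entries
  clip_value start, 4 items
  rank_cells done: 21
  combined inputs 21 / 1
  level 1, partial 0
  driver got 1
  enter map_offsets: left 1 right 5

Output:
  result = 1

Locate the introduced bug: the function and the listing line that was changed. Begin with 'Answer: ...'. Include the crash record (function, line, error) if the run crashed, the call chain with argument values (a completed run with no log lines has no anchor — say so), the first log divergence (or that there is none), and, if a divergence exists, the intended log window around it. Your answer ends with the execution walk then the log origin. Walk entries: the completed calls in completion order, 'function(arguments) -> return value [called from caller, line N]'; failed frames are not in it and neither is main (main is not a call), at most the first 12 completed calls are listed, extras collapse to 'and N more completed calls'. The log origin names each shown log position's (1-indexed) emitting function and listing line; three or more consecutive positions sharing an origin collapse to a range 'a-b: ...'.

Answer: the defect is in map_offsets at line 24.
The tell: Nothing in the log betrays the bug — only the output does.
Call chain: main -> map_offsets(1, 5) (called at line 33).
First divergence: there is none — every log position agrees.
Execution walk:
  rank_cells([4, 5, 4, 8]) -> 21  [called from clip_value, line 16]
  tally_events(-1, 1) -> 1  [called from tally_events, line 5]
  tally_events(1, 0) -> 1  [called from clip_value, line 19]
  clip_value([4, 5, 4, 8]) -> 1  [called from main, line 31]
  map_offsets(1, 5) -> 1  [called from main, line 33]
Log line origins:
  1: emitted by main (line 30)
  2: emitted by clip_value (line 15)
  3: emitted by rank_cells (line 11)
  4: emitted by clip_value (line 18)
  5: emitted by tally_events (line 4)
  6: emitted by main (line 32)
  7: emitted by map_offsets (line 22)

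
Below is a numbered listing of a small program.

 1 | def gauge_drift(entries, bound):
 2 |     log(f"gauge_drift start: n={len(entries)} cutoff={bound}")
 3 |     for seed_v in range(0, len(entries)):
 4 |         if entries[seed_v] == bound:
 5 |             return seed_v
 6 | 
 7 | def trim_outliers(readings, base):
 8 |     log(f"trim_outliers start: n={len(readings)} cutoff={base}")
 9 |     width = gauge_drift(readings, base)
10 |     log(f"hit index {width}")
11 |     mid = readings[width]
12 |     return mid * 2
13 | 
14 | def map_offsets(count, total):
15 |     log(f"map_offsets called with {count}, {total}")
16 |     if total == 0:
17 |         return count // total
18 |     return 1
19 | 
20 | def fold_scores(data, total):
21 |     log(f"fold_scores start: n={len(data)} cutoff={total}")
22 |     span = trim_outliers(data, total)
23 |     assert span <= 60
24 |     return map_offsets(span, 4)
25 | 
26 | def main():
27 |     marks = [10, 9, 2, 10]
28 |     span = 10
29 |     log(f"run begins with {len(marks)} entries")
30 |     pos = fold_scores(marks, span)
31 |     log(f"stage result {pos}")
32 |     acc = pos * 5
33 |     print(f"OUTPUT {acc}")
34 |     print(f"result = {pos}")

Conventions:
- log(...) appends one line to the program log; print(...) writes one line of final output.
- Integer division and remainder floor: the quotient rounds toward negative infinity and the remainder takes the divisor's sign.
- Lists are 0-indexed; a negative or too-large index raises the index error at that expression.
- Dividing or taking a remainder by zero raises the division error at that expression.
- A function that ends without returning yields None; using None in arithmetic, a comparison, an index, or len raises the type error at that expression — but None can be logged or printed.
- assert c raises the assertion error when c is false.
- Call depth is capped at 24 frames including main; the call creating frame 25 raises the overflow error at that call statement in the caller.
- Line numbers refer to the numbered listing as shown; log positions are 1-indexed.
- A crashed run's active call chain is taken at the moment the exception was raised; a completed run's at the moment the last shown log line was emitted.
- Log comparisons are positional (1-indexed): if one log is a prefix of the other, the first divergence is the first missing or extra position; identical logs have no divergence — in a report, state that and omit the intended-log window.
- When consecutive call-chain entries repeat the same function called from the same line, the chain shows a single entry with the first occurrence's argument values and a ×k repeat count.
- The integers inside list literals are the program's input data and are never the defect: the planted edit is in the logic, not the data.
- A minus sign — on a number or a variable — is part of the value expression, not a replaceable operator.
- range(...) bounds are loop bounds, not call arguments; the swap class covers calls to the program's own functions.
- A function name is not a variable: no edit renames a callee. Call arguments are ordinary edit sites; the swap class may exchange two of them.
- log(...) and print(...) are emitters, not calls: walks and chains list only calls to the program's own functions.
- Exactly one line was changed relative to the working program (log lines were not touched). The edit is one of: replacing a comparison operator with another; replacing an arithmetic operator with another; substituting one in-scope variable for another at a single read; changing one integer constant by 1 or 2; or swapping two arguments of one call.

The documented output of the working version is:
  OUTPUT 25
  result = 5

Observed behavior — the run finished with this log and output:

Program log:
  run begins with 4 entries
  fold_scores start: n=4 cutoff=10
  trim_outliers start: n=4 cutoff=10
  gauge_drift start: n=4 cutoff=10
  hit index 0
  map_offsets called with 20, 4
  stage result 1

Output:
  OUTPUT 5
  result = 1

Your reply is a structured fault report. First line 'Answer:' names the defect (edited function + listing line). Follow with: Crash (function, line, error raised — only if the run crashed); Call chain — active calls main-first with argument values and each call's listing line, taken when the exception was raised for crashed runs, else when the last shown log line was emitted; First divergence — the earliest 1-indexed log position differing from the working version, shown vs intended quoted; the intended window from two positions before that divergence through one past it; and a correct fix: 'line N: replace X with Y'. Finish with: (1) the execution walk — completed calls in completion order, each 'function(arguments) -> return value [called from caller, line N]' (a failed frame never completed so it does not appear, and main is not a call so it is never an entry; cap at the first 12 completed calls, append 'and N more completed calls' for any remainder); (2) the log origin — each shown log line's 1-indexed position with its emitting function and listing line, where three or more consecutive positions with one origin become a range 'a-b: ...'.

Answer: the defect is in map_offsets at line 16.
Key fact: The earliest visible damage is log position 7 — 'stage result 1' rather than the intended 'stage result 5'.
Call chain: main.
First divergence: position 7 — shown 'stage result 1', intended 'stage result 5'.
Intended log window:
  5: hit index 0
  6: map_offsets called with 20, 4
  7: stage result 5
Execution walk:
  gauge_drift([10, 9, 2, 10], 10) -> 0  [called from trim_outliers, line 9]
  trim_outliers([10, 9, 2, 10], 10) -> 20  [called from fold_scores, line 22]
  map_offsets(20, 4) -> 1  [called from fold_scores, line 24]
  fold_scores([10, 9, 2, 10], 10) -> 1  [called from main, line 30]
Log line origins:
  1: emitted by main (line 29)
  2: emitted by fold_scores (line 21)
  3: emitted by trim_outliers (line 8)
  4: emitted by gauge_drift (line 2)
  5: emitted by trim_outliers (line 10)
  6: emitted by map_offsets (line 15)
  7: emitted by main (line 31)
A correct fix: line 16: replace `==` with `!=`.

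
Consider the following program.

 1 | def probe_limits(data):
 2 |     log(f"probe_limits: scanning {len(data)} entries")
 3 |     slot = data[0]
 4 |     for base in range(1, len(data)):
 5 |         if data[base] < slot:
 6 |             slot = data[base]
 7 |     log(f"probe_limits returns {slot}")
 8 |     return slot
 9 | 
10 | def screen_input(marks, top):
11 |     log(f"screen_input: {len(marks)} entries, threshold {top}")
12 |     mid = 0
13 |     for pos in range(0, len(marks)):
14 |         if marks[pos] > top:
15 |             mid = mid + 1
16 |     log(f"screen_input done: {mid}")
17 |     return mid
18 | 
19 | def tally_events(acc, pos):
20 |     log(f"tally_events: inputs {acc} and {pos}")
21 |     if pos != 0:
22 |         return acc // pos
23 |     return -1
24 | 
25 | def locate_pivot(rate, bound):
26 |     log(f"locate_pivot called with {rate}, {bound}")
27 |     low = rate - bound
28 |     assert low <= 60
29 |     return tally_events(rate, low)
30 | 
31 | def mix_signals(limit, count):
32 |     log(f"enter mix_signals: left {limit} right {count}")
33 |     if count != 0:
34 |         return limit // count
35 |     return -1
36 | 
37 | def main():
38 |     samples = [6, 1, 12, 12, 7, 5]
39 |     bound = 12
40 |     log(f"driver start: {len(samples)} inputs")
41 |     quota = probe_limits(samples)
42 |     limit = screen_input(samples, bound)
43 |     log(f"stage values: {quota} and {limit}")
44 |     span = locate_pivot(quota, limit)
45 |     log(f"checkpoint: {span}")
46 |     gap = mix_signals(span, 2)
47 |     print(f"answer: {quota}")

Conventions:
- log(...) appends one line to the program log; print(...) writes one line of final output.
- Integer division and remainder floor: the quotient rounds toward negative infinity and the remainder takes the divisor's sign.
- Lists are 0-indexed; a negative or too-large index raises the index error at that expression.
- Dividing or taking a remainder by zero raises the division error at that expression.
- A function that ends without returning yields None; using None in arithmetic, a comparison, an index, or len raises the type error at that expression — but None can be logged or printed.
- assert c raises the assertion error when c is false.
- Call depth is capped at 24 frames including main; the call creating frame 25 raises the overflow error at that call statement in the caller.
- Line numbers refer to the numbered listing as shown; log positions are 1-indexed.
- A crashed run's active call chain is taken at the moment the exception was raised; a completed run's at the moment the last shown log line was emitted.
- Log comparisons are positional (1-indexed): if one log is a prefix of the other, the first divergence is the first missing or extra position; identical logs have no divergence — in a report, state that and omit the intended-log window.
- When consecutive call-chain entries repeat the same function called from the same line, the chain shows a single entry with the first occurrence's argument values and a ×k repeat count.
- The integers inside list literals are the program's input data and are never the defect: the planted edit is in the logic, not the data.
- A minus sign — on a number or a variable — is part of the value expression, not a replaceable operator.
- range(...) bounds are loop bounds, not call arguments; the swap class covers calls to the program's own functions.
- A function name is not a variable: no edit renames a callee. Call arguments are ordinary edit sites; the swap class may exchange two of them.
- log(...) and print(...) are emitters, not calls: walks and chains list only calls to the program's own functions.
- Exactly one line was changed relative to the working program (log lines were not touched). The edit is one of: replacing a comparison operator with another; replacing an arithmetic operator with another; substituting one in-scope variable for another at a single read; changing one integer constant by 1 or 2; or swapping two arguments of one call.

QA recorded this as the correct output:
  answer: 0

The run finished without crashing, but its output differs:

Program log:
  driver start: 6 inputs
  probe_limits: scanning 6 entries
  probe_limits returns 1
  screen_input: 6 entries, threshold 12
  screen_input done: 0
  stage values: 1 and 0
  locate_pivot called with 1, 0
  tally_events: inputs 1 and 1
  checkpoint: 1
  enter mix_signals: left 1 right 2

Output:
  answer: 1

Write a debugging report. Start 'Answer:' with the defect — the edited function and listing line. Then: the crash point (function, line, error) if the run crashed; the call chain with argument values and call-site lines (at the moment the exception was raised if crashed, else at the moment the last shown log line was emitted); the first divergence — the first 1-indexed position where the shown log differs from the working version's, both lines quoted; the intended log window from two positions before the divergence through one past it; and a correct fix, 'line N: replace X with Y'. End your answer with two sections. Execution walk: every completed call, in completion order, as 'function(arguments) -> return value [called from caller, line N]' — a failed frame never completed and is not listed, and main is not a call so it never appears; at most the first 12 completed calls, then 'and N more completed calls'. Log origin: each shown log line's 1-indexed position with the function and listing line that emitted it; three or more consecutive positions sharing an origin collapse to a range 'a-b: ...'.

Answer: the defect is in main at line 47.
The tell: The logs agree in full; only the final output differs.
Call chain: main -> mix_signals(1, 2) (called at line 46).
First divergence: there is none — every log position agrees.
Execution walk:
  probe_limits([6, 1, 12, 12, 7, 5]) -> 1  [called from main, line 41]
  screen_input([6, 1, 12, 12, 7, 5], 12) -> 0  [called from main, line 42]
  tally_events(1, 1) -> 1  [called from locate_pivot, line 29]
  locate_pivot(1, 0) -> 1  [called from main, line 44]
  mix_signals(1, 2) -> 0  [called from main, line 46]
Log line origins:
  1: from main, line 40
  2: from probe_limits, line 2
  3: from probe_limits, line 7
  4: from screen_input, line 11
  5: from screen_input, line 16
  6: from main, line 43
  7: from locate_pivot, line 26
  8: from tally_events, line 20
  9: from main, line 45
  10: from mix_signals, line 32
A correct fix: line 47: replace `quota` with `gap`.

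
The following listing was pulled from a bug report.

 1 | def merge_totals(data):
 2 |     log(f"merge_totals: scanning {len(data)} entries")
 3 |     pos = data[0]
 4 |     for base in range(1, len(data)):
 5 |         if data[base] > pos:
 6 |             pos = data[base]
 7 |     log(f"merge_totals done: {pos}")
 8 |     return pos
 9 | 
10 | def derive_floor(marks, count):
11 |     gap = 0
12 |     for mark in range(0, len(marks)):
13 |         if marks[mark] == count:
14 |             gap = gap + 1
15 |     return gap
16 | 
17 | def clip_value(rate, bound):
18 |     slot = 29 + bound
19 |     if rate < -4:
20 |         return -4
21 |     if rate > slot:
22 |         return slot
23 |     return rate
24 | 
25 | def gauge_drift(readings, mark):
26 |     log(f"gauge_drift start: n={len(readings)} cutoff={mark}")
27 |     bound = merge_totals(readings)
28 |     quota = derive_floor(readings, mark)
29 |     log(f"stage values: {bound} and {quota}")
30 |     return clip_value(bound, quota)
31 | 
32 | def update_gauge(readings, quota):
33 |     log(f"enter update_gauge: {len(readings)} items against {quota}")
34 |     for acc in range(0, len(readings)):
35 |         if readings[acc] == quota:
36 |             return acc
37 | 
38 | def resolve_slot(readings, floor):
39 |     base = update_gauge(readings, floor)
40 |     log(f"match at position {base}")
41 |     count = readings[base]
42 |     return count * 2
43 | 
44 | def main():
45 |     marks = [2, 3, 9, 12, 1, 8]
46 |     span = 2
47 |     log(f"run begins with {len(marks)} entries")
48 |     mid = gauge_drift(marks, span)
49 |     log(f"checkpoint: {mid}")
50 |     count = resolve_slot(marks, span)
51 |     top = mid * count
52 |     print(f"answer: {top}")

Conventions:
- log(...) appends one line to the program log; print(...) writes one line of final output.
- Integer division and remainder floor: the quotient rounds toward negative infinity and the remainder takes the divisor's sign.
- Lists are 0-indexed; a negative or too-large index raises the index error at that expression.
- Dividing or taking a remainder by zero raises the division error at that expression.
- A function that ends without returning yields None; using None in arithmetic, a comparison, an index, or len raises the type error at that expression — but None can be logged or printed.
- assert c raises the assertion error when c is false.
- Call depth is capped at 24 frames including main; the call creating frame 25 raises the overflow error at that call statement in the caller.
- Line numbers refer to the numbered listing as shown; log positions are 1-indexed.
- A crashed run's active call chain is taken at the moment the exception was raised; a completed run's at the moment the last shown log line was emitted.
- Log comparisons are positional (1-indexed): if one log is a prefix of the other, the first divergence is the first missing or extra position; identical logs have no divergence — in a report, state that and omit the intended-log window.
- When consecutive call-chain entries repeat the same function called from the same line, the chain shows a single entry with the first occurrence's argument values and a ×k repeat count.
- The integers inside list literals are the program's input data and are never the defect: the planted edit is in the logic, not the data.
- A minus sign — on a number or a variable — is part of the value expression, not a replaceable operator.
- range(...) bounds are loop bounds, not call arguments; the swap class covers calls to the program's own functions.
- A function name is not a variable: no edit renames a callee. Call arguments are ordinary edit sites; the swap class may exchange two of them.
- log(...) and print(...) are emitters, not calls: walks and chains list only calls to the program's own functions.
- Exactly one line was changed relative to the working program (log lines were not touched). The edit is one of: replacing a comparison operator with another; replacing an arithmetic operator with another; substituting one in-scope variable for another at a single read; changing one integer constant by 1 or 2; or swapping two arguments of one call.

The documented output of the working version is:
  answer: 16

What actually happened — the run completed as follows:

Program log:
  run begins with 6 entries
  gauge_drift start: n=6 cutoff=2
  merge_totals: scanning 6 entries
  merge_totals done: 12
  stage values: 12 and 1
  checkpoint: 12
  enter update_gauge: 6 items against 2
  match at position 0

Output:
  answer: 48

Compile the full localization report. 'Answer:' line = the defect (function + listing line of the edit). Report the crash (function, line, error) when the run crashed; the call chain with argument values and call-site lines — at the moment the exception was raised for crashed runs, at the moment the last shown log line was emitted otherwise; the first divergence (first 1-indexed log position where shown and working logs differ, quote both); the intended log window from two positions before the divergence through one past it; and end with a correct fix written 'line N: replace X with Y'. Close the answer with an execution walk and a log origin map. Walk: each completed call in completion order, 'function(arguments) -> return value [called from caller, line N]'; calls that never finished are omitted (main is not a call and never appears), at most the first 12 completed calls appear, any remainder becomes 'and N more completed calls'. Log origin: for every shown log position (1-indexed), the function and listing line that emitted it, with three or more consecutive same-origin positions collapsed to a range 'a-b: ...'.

Answer: the defect is in main at line 51.
Core observation: Every logged value matches the working version; the printed result is what differs.
Call chain: main -> resolve_slot([2, 3, 9, 12, 1, 8], 2) (called at line 50).
First divergence: none — the logs agree in full.
Execution walk:
  merge_totals([2, 3, 9, 12, 1, 8]) -> 12  [called from gauge_drift, line 27]
  derive_floor([2, 3, 9, 12, 1, 8], 2) -> 1  [called from gauge_drift, line 28]
  clip_value(12, 1) -> 12  [called from gauge_drift, line 30]
  gauge_drift([2, 3, 9, 12, 1, 8], 2) -> 12  [called from main, line 48]
  update_gauge([2, 3, 9, 12, 1, 8], 2) -> 0  [called from resolve_slot, line 39]
  resolve_slot([2, 3, 9, 12, 1, 8], 2) -> 4  [called from main, line 50]
Log origins:
  1: emitted by main (line 47)
  2: emitted by gauge_drift (line 26)
  3: emitted by merge_totals (line 2)
  4: emitted by merge_totals (line 7)
  5: emitted by gauge_drift (line 29)
  6: emitted by main (line 49)
  7: emitted by update_gauge (line 33)
  8: emitted by resolve_slot (line 40)
A correct fix: line 51: replace `*` with `+`.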